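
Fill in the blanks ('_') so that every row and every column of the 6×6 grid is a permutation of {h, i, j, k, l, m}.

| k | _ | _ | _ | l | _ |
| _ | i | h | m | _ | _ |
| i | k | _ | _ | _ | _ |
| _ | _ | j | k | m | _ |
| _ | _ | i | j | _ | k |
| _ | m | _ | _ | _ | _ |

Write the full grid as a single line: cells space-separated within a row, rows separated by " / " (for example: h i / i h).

k j m i l h / j i h m k l / i k l h j m / l h j k m i / m l i j h k / h m k l i j

At row 1, column 3: row 1 has {k,l}; column 3 has {h,i,j}; that leaves m.
At row 3, column 3: row 3 has {i,k}; column 3 has {h,i,j,m}; that leaves l.
At row 3, column 4: row 3 has {i,k,l}; column 4 has {j,k,m}; that leaves h.
At row 3, column 5: row 3 has {h,i,k,l}; column 5 has {l,m}; that leaves j.
At row 3, column 6: row 3 has {h,i,j,k,l}; column 6 has {k}; that leaves m.
At row 5, column 5: row 5 has {i,j,k}; column 5 has {j,l,m}; that leaves h.
At row 6, column 3: row 6 has {m}; column 3 has {h,i,j,l,m}; that leaves k.
At row 6, column 5: row 6 has {k,m}; column 5 has {h,j,l,m}; that leaves i.
At row 1, column 4: row 1 has {k,l,m}; column 4 has {h,j,k,m}; that leaves i.
At row 2, column 5: row 2 has {h,i,m}; column 5 has {h,i,j,l,m}; that leaves k.
At row 5, column 2: row 5 has {h,i,j,k}; column 2 has {i,k,m}; that leaves l.
At row 6, column 4: row 6 has {i,k,m}; column 4 has {h,i,j,k,m}; that leaves l.
At row 4, column 2: row 4 has {j,k,m}; column 2 has {i,k,l,m}; that leaves h.
At row 5, column 1: row 5 has {h,i,j,k,l}; column 1 has {i,k}; that leaves m.
At row 1, column 2: row 1 has {i,k,l,m}; column 2 has {h,i,k,l,m}; that leaves j.
At row 1, column 6: row 1 has {i,j,k,l,m}; column 6 has {k,m}; that leaves h.
At row 4, column 1: row 4 has {h,j,k,m}; column 1 has {i,k,m}; that leaves l.
At row 4, column 6: row 4 has {h,j,k,l,m}; column 6 has {h,k,m}; that leaves i.
At row 6, column 6: row 6 has {i,k,l,m}; column 6 has {h,i,k,m}; that leaves j.
At row 2, column 1: row 2 has {h,i,k,m}; column 1 has {i,k,l,m}; that leaves j.
At row 2, column 6: row 2 has {h,i,j,k,m}; column 6 has {h,i,j,k,m}; that leaves l.
At row 6, column 1: row 6 has {i,j,k,l,m}; column 1 has {i,j,k,l,m}; that leaves h.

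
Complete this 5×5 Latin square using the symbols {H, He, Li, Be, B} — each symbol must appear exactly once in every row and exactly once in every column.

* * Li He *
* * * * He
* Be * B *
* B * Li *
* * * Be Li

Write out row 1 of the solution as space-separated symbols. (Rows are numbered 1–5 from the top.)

Be H Li He B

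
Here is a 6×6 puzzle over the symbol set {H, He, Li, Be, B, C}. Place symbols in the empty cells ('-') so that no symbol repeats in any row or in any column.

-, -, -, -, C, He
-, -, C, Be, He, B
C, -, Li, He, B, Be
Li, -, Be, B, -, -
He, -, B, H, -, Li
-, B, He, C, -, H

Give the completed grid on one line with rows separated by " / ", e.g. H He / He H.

(r1,c3): row 1 has {He,C}; column 3 has {He,Li,Be,B,C}, so it must be H.
(r1,c4): row 1 has {H,He,C}; column 4 has {H,He,Be,B,C}, so it must be Li.
(r2,c1): row 2 has {He,Be,B,C}; column 1 has {He,Li,C}, so it must be H.
(r2,c2): row 2 has {H,He,Be,B,C}; column 2 has {B}, so it must be Li.
(r3,c2): row 3 has {He,Li,Be,B,C}; column 2 has {Li,B}, so it must be H.
(r4,c5): row 4 has {Li,Be,B}; column 5 has {He,B,C}, so it must be H.
(r4,c6): row 4 has {H,Li,Be,B}; column 6 has {H,He,Li,Be,B}, so it must be C.
(r5,c5): row 5 has {H,He,Li,B}; column 5 has {H,He,B,C}, so it must be Be.
(r6,c1): row 6 has {H,He,B,C}; column 1 has {H,He,Li,C}, so it must be Be.
(r6,c5): row 6 has {H,He,Be,B,C}; column 5 has {H,He,Be,B,C}, so it must be Li.
(r1,c1): row 1 has {H,He,Li,C}; column 1 has {H,He,Li,Be,C}, so it must be B.
(r1,c2): row 1 has {H,He,Li,B,C}; column 2 has {H,Li,B}, so it must be Be.
(r4,c2): row 4 has {H,Li,Be,B,C}; column 2 has {H,Li,Be,B}, so it must be He.
(r5,c2): row 5 has {H,He,Li,Be,B}; column 2 has {H,He,Li,Be,B}, so it must be C.

B Be H Li C He / H Li C Be He B / C H Li He B Be / Li He Be B H C / He C B H Be Li / Be B He C Li H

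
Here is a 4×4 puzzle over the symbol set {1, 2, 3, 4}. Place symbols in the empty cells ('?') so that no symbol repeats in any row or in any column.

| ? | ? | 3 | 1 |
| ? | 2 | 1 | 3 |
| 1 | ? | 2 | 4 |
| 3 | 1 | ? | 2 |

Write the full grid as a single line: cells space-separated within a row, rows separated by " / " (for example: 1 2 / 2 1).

2 4 3 1 / 4 2 1 3 / 1 3 2 4 / 3 1 4 2

Cell (r1,c2): row 1 has {1,3}; column 2 has {1,2} → 4.
Cell (r2,c1): row 2 has {1,2,3}; column 1 has {1,3} → 4.
Cell (r3,c2): row 3 has {1,2,4}; column 2 has {1,2,4} → 3.
Cell (r4,c3): row 4 has {1,2,3}; column 3 has {1,2,3} → 4.
Cell (r1,c1): row 1 has {1,3,4}; column 1 has {1,3,4} → 2.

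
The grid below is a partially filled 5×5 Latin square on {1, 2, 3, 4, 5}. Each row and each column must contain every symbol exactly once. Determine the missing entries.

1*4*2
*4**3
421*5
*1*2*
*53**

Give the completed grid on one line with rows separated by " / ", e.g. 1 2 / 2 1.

1 3 4 5 2 / 5 4 2 1 3 / 4 2 1 3 5 / 3 1 5 2 4 / 2 5 3 4 1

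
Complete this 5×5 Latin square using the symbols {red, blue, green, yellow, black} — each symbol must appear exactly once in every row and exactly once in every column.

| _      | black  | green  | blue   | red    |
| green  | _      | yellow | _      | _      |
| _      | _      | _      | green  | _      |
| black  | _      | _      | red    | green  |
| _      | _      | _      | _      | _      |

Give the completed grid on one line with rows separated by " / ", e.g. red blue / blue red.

yellow black green blue red / green red yellow black blue / red blue black green yellow / black yellow blue red green / blue green red yellow black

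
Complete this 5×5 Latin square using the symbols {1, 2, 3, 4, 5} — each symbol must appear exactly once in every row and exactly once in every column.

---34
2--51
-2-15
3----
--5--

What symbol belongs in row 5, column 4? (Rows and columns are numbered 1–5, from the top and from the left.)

2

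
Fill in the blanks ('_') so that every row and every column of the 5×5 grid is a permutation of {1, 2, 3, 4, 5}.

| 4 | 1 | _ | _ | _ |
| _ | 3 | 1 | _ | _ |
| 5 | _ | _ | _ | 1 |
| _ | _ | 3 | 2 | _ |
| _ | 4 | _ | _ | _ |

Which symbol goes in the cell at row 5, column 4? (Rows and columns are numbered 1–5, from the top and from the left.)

1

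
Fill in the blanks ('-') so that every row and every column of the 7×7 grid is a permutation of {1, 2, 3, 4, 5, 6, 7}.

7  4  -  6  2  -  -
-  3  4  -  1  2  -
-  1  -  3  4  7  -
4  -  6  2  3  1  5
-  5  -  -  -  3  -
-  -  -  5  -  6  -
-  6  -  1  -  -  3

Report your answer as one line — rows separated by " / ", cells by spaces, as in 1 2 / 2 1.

7 4 3 6 2 5 1 / 5 3 4 7 1 2 6 / 6 1 5 3 4 7 2 / 4 7 6 2 3 1 5 / 1 5 2 4 6 3 7 / 3 2 1 5 7 6 4 / 2 6 7 1 5 4 3

row 1 has {2,4,6,7}; column 6 has {1,2,3,6,7} — only 5 is left for (r1,c6).
row 1 has {2,4,5,6,7}; column 7 has {3,5} — only 1 is left for (r1,c7).
row 2 has {1,2,3,4}; column 4 has {1,2,3,5,6} — only 7 is left for (r2,c4).
row 2 has {1,2,3,4,7}; column 7 has {1,3,5} — only 6 is left for (r2,c7).
row 3 has {1,3,4,7}; column 7 has {1,3,5,6} — only 2 is left for (r3,c7).
row 4 has {1,2,3,4,5,6}; column 2 has {1,3,4,5,6} — only 7 is left for (r4,c2).
row 5 has {3,5}; column 4 has {1,2,3,5,6,7} — only 4 is left for (r5,c4).
row 5 has {3,4,5}; column 7 has {1,2,3,5,6} — only 7 is left for (r5,c7).
row 6 has {5,6}; column 2 has {1,3,4,5,6,7} — only 2 is left for (r6,c2).
row 6 has {2,5,6}; column 5 has {1,2,3,4} — only 7 is left for (r6,c5).
row 6 has {2,5,6,7}; column 7 has {1,2,3,5,6,7} — only 4 is left for (r6,c7).
row 7 has {1,3,6}; column 5 has {1,2,3,4,7} — only 5 is left for (r7,c5).
row 7 has {1,3,5,6}; column 6 has {1,2,3,5,6,7} — only 4 is left for (r7,c6).
row 1 has {1,2,4,5,6,7}; column 3 has {4,6} — only 3 is left for (r1,c3).
row 2 has {1,2,3,4,6,7}; column 1 has {4,7} — only 5 is left for (r2,c1).
row 3 has {1,2,3,4,7}; column 1 has {4,5,7} — only 6 is left for (r3,c1).
row 3 has {1,2,3,4,6,7}; column 3 has {3,4,6} — only 5 is left for (r3,c3).
row 5 has {3,4,5,7}; column 5 has {1,2,3,4,5,7} — only 6 is left for (r5,c5).
row 6 has {2,4,5,6,7}; column 3 has {3,4,5,6} — only 1 is left for (r6,c3).
row 7 has {1,3,4,5,6}; column 1 has {4,5,6,7} — only 2 is left for (r7,c1).
row 7 has {1,2,3,4,5,6}; column 3 has {1,3,4,5,6} — only 7 is left for (r7,c3).
row 5 has {3,4,5,6,7}; column 1 has {2,4,5,6,7} — only 1 is left for (r5,c1).
row 5 has {1,3,4,5,6,7}; column 3 has {1,3,4,5,6,7} — only 2 is left for (r5,c3).
row 6 has {1,2,4,5,6,7}; column 1 has {1,2,4,5,6,7} — only 3 is left for (r6,c1).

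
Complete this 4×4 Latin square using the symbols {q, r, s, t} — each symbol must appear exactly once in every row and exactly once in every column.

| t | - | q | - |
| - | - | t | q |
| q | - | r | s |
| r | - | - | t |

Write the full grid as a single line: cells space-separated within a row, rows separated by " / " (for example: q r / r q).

t s q r / s r t q / q t r s / r q s t

Cell (r1,c4): row 1 has {q,t}; column 4 has {q,s,t} → r.
Cell (r2,c1): row 2 has {q,t}; column 1 has {q,r,t} → s.
Cell (r2,c2): row 2 has {q,s,t}; column 2 is empty so far → r.
Cell (r3,c2): row 3 has {q,r,s}; column 2 has {r} → t.
Cell (r4,c3): row 4 has {r,t}; column 3 has {q,r,t} → s.
Cell (r1,c2): row 1 has {q,r,t}; column 2 has {r,t} → s.
Cell (r4,c2): row 4 has {r,s,t}; column 2 has {r,s,t} → q.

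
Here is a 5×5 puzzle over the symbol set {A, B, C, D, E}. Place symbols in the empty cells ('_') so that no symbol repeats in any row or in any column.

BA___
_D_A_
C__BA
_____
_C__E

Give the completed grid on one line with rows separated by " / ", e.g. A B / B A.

B A E C D / E D C A B / C E D B A / D B A E C / A C B D E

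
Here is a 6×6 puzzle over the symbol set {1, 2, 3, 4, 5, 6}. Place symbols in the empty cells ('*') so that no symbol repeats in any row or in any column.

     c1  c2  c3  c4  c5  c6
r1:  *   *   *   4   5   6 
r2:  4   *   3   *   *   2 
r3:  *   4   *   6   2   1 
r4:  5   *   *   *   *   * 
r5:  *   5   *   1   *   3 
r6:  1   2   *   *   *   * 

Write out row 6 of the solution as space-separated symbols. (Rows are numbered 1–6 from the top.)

1 2 4 3 6 5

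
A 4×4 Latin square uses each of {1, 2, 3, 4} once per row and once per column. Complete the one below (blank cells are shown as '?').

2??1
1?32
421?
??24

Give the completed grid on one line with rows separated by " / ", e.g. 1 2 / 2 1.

2 3 4 1 / 1 4 3 2 / 4 2 1 3 / 3 1 2 4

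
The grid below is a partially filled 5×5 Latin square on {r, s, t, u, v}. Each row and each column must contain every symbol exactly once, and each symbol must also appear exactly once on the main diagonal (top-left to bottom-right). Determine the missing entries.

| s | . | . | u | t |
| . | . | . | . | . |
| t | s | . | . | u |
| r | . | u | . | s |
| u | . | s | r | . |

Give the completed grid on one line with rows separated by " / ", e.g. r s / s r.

s r v u t / v u t s r / t s r v u / r v u t s / u t s r v

row 2 is empty so far; column 1 has {r,s,t,u} — only v is left for (r2,c1).
row 2 has {v}; column 5 has {s,t,u} — only r is left for (r2,c5).
row 3 has {s,t,u}; column 4 has {r,u} — only v is left for (r3,c4).
row 4 has {r,s,u}; column 4 has {r,u,v}; the diagonal has {s} — only t is left for (r4,c4).
row 5 has {r,s,u}; column 5 has {r,s,t,u}; the diagonal has {s,t} — only v is left for (r5,c5).
row 2 has {r,v}; column 2 has {s}; the diagonal has {s,t,v} — only u is left for (r2,c2).
row 2 has {r,u,v}; column 3 has {s,u} — only t is left for (r2,c3).
row 2 has {r,t,u,v}; column 4 has {r,t,u,v} — only s is left for (r2,c4).
row 3 has {s,t,u,v}; column 3 has {s,t,u}; the diagonal has {s,t,u,v} — only r is left for (r3,c3).
row 4 has {r,s,t,u}; column 2 has {s,u} — only v is left for (r4,c2).
row 5 has {r,s,u,v}; column 2 has {s,u,v} — only t is left for (r5,c2).
row 1 has {s,t,u}; column 2 has {s,t,u,v} — only r is left for (r1,c2).
row 1 has {r,s,t,u}; column 3 has {r,s,t,u} — only v is left for (r1,c3).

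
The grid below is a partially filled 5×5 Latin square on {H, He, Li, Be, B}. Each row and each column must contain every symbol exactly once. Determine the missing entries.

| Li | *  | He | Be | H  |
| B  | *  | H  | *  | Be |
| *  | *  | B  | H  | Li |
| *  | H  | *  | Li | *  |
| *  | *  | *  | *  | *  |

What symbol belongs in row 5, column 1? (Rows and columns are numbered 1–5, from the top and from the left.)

H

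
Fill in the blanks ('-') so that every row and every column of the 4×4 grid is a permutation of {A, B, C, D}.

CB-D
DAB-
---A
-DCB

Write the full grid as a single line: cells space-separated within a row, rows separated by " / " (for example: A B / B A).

C B A D / D A B C / B C D A / A D C B

(r1,c3): row 1 has {B,C,D}; column 3 has {B,C}, so it must be A.
(r2,c4): row 2 has {A,B,D}; column 4 has {A,B,D}, so it must be C.
(r3,c1): row 3 has {A}; column 1 has {C,D}, so it must be B.
(r3,c2): row 3 has {A,B}; column 2 has {A,B,D}, so it must be C.
(r3,c3): row 3 has {A,B,C}; column 3 has {A,B,C}, so it must be D.
(r4,c1): row 4 has {B,C,D}; column 1 has {B,C,D}, so it must be A.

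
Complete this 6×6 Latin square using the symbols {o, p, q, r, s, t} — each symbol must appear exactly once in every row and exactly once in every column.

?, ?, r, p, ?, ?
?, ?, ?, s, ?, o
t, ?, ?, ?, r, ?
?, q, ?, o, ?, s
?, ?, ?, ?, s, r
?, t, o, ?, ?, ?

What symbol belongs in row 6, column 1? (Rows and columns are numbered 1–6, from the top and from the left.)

s

row 3 has {r,t}; column 4 has {o,p,s} — only q is left for (r3,c4).
row 3 has {q,r,t}; column 6 has {o,r,s} — only p is left for (r3,c6).
row 5 has {r,s}; column 4 has {o,p,q,s} — only t is left for (r5,c4).
row 6 has {o,t}; column 4 has {o,p,q,s,t} — only r is left for (r6,c4).
row 6 has {o,r,t}; column 6 has {o,p,r,s} — only q is left for (r6,c6).
row 1 has {p,r}; column 6 has {o,p,q,r,s} — only t is left for (r1,c6).
row 3 has {p,q,r,t}; column 3 has {o,r} — only s is left for (r3,c3).
row 6 has {o,q,r,t}; column 5 has {r,s} — only p is left for (r6,c5).
row 3 has {p,q,r,s,t}; column 2 has {q,t} — only o is left for (r3,c2).
row 4 has {o,q,s}; column 5 has {p,r,s} — only t is left for (r4,c5).
row 5 has {r,s,t}; column 2 has {o,q,t} — only p is left for (r5,c2).
row 5 has {p,r,s,t}; column 3 has {o,r,s} — only q is left for (r5,c3).
row 6 has {o,p,q,r,t}; column 1 has {t} — only s is left for (r6,c1).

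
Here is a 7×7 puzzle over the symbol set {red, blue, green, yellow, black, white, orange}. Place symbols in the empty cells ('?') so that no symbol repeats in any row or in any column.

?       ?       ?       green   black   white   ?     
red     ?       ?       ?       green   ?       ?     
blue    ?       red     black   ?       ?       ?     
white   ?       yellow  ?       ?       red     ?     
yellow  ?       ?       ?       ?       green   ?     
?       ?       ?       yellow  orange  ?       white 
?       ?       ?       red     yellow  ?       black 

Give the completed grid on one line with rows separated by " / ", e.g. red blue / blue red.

row 1 has {green,black,white}; column 1 has {red,blue,yellow,white} — only orange is left for (r1,c1).
row 1 has {green,black,white,orange}; column 3 has {red,yellow} — only blue is left for (r1,c3).
row 3 has {red,blue,black}; column 5 has {green,yellow,black,orange} — only white is left for (r3,c5).
row 4 has {red,yellow,white}; column 5 has {green,yellow,black,white,orange} — only blue is left for (r4,c5).
row 5 has {green,yellow}; column 5 has {blue,green,yellow,black,white,orange} — only red is left for (r5,c5).
row 7 has {red,yellow,black}; column 1 has {red,blue,yellow,white,orange} — only green is left for (r7,c1).
row 4 has {red,blue,yellow,white}; column 4 has {red,green,yellow,black} — only orange is left for (r4,c4).
row 4 has {red,blue,yellow,white,orange}; column 7 has {black,white} — only green is left for (r4,c7).
row 6 has {yellow,white,orange}; column 1 has {red,blue,green,yellow,white,orange} — only black is left for (r6,c1).
row 6 has {yellow,black,white,orange}; column 3 has {red,blue,yellow} — only green is left for (r6,c3).
row 6 has {green,yellow,black,white,orange}; column 6 has {red,green,white} — only blue is left for (r6,c6).
row 7 has {red,green,yellow,black}; column 6 has {red,blue,green,white} — only orange is left for (r7,c6).
row 3 has {red,blue,black,white}; column 6 has {red,blue,green,white,orange} — only yellow is left for (r3,c6).
row 3 has {red,blue,yellow,black,white}; column 7 has {green,black,white} — only orange is left for (r3,c7).
row 4 has {red,blue,green,yellow,white,orange}; column 2 is empty so far — only black is left for (r4,c2).
row 5 has {red,green,yellow}; column 7 has {green,black,white,orange} — only blue is left for (r5,c7).
row 6 has {blue,green,yellow,black,white,orange}; column 2 has {black} — only red is left for (r6,c2).
row 7 has {red,green,yellow,black,orange}; column 3 has {red,blue,green,yellow} — only white is left for (r7,c3).
row 1 has {blue,green,black,white,orange}; column 2 has {red,black} — only yellow is left for (r1,c2).
row 1 has {blue,green,yellow,black,white,orange}; column 7 has {blue,green,black,white,orange} — only red is left for (r1,c7).
row 2 has {red,green}; column 6 has {red,blue,green,yellow,white,orange} — only black is left for (r2,c6).
row 2 has {red,green,black}; column 7 has {red,blue,green,black,white,orange} — only yellow is left for (r2,c7).
row 3 has {red,blue,yellow,black,white,orange}; column 2 has {red,yellow,black} — only green is left for (r3,c2).
row 5 has {red,blue,green,yellow}; column 4 has {red,green,yellow,black,orange} — only white is left for (r5,c4).
row 7 has {red,green,yellow,black,white,orange}; column 2 has {red,green,yellow,black} — only blue is left for (r7,c2).
row 2 has {red,green,yellow,black}; column 3 has {red,blue,green,yellow,white} — only orange is left for (r2,c3).
row 2 has {red,green,yellow,black,orange}; column 4 has {red,green,yellow,black,white,orange} — only blue is left for (r2,c4).
row 5 has {red,blue,green,yellow,white}; column 2 has {red,blue,green,yellow,black} — only orange is left for (r5,c2).
row 5 has {red,blue,green,yellow,white,orange}; column 3 has {red,blue,green,yellow,white,orange} — only black is left for (r5,c3).
row 2 has {red,blue,green,yellow,black,orange}; column 2 has {red,blue,green,yellow,black,orange} — only white is left for (r2,c2).

orange yellow blue green black white red / red white orange blue green black yellow / blue green red black white yellow orange / white black yellow orange blue red green / yellow orange black white red green blue / black red green yellow orange blue white / green blue white red yellow orange black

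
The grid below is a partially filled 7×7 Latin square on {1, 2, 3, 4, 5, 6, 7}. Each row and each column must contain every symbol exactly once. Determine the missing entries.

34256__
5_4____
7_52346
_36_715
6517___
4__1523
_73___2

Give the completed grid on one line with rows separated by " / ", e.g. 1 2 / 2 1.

3 4 2 5 6 7 1 / 5 2 4 3 1 6 7 / 7 1 5 2 3 4 6 / 2 3 6 4 7 1 5 / 6 5 1 7 2 3 4 / 4 6 7 1 5 2 3 / 1 7 3 6 4 5 2

(r1,c6) = 7
(r1,c7) = 1
(r2,c7) = 7
(r3,c2) = 1
(r4,c1) = 2
(r4,c4) = 4
(r5,c6) = 3
(r5,c7) = 4
(r6,c2) = 6
(r6,c3) = 7
(r7,c1) = 1
(r7,c4) = 6
(r7,c5) = 4
(r7,c6) = 5
(r2,c2) = 2
(r2,c4) = 3
(r2,c5) = 1
(r2,c6) = 6
(r5,c5) = 2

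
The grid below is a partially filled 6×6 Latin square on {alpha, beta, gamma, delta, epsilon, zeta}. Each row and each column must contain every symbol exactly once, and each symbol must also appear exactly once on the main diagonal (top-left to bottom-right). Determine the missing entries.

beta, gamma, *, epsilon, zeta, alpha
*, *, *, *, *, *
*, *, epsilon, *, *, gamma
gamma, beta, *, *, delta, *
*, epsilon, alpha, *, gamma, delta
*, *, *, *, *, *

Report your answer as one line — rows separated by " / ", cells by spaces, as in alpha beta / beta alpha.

beta gamma delta epsilon zeta alpha / epsilon delta gamma zeta alpha beta / alpha zeta epsilon delta beta gamma / gamma beta zeta alpha delta epsilon / zeta epsilon alpha beta gamma delta / delta alpha beta gamma epsilon zeta

(r1,c3) = delta
(r4,c3) = zeta
(r4,c4) = alpha
(r4,c6) = epsilon
(r5,c1) = zeta
(r5,c4) = beta
(r6,c6) = zeta
(r2,c2) = delta
(r2,c6) = beta
(r6,c2) = alpha
(r2,c3) = gamma
(r2,c4) = zeta
(r3,c2) = zeta
(r3,c4) = delta
(r6,c3) = beta
(r6,c4) = gamma
(r6,c5) = epsilon
(r2,c5) = alpha
(r3,c1) = alpha
(r3,c5) = beta
(r6,c1) = delta
(r2,c1) = epsilon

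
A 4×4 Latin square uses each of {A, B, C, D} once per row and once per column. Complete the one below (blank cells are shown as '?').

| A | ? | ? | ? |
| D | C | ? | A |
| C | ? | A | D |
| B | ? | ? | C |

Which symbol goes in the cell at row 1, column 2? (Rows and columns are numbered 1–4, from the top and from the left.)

D

(r1,c4) = B
(r2,c3) = B
(r3,c2) = B
(r4,c3) = D
(r1,c2) = D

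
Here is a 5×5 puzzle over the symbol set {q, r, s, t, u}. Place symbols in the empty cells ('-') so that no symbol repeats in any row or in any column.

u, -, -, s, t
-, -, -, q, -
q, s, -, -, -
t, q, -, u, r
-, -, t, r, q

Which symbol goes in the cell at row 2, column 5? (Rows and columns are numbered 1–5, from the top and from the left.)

(r1,c2) = r
(r1,c3) = q
(r3,c4) = t
(r3,c5) = u
(r4,c3) = s
(r5,c1) = s
(r5,c2) = u
(r2,c1) = r
(r2,c2) = t
(r2,c3) = u
(r2,c5) = s

s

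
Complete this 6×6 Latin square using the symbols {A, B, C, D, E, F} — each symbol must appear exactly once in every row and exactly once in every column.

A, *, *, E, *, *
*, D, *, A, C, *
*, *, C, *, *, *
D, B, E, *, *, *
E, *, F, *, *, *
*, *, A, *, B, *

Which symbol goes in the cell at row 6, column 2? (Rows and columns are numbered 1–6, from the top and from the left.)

Cell (r2,c3): row 2 has {A,C,D}; column 3 has {A,C,E,F} → B.
Cell (r1,c3): row 1 has {A,E}; column 3 has {A,B,C,E,F} → D.
Cell (r1,c5): row 1 has {A,D,E}; column 5 has {B,C} → F.
Cell (r2,c1): row 2 has {A,B,C,D}; column 1 has {A,D,E} → F.
Cell (r2,c6): row 2 has {A,B,C,D,F}; column 6 is empty so far → E.
Cell (r3,c1): row 3 has {C}; column 1 has {A,D,E,F} → B.
Cell (r4,c5): row 4 has {B,D,E}; column 5 has {B,C,F} → A.
Cell (r5,c5): row 5 has {E,F}; column 5 has {A,B,C,F} → D.
Cell (r6,c1): row 6 has {A,B}; column 1 has {A,B,D,E,F} → C.
Cell (r1,c2): row 1 has {A,D,E,F}; column 2 has {B,D} → C.
Cell (r1,c6): row 1 has {A,C,D,E,F}; column 6 has {E} → B.
Cell (r3,c5): row 3 has {B,C}; column 5 has {A,B,C,D,F} → E.
Cell (r5,c2): row 5 has {D,E,F}; column 2 has {B,C,D} → A.
Cell (r5,c6): row 5 has {A,D,E,F}; column 6 has {B,E} → C.
Cell (r3,c2): row 3 has {B,C,E}; column 2 has {A,B,C,D} → F.
Cell (r3,c4): row 3 has {B,C,E,F}; column 4 has {A,E} → D.
Cell (r3,c6): row 3 has {B,C,D,E,F}; column 6 has {B,C,E} → A.
Cell (r4,c6): row 4 has {A,B,D,E}; column 6 has {A,B,C,E} → F.
Cell (r5,c4): row 5 has {A,C,D,E,F}; column 4 has {A,D,E} → B.
Cell (r6,c2): row 6 has {A,B,C}; column 2 has {A,B,C,D,F} → E.

E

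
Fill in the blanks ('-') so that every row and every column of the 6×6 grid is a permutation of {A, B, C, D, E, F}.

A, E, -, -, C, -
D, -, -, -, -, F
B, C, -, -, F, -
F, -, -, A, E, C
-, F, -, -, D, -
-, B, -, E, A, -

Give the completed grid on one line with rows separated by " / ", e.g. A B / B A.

(r2,c2) = A
(r2,c5) = B
(r3,c4) = D
(r4,c2) = D
(r4,c3) = B
(r6,c1) = C
(r6,c6) = D
(r1,c6) = B
(r2,c4) = C
(r5,c1) = E
(r5,c4) = B
(r5,c6) = A
(r6,c3) = F
(r1,c3) = D
(r1,c4) = F
(r2,c3) = E
(r3,c3) = A
(r3,c6) = E
(r5,c3) = C

A E D F C B / D A E C B F / B C A D F E / F D B A E C / E F C B D A / C B F E A D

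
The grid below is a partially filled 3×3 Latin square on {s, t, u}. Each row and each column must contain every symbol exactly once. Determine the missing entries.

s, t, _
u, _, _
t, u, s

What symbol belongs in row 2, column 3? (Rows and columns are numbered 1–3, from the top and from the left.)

t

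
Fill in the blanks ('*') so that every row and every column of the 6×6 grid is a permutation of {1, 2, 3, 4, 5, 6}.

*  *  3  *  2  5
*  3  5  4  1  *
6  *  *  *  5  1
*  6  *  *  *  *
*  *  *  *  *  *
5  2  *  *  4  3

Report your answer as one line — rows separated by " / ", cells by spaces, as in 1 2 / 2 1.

4 1 3 6 2 5 / 2 3 5 4 1 6 / 6 4 2 3 5 1 / 1 6 4 5 3 2 / 3 5 1 2 6 4 / 5 2 6 1 4 3

row 2 has {1,3,4,5}; column 1 has {5,6} — only 2 is left for (r2,c1).
row 2 has {1,2,3,4,5}; column 6 has {1,3,5} — only 6 is left for (r2,c6).
row 3 has {1,5,6}; column 2 has {2,3,6} — only 4 is left for (r3,c2).
row 3 has {1,4,5,6}; column 3 has {3,5} — only 2 is left for (r3,c3).
row 3 has {1,2,4,5,6}; column 4 has {4} — only 3 is left for (r3,c4).
row 4 has {6}; column 5 has {1,2,4,5} — only 3 is left for (r4,c5).
row 5 is empty so far; column 5 has {1,2,3,4,5} — only 6 is left for (r5,c5).
row 1 has {2,3,5}; column 2 has {2,3,4,6} — only 1 is left for (r1,c2).
row 1 has {1,2,3,5}; column 4 has {3,4} — only 6 is left for (r1,c4).
row 5 has {6}; column 2 has {1,2,3,4,6} — only 5 is left for (r5,c2).
row 6 has {2,3,4,5}; column 4 has {3,4,6} — only 1 is left for (r6,c4).
row 1 has {1,2,3,5,6}; column 1 has {2,5,6} — only 4 is left for (r1,c1).
row 4 has {3,6}; column 1 has {2,4,5,6} — only 1 is left for (r4,c1).
row 4 has {1,3,6}; column 3 has {2,3,5} — only 4 is left for (r4,c3).
row 4 has {1,3,4,6}; column 6 has {1,3,5,6} — only 2 is left for (r4,c6).
row 5 has {5,6}; column 1 has {1,2,4,5,6} — only 3 is left for (r5,c1).
row 5 has {3,5,6}; column 3 has {2,3,4,5} — only 1 is left for (r5,c3).
row 5 has {1,3,5,6}; column 4 has {1,3,4,6} — only 2 is left for (r5,c4).
row 5 has {1,2,3,5,6}; column 6 has {1,2,3,5,6} — only 4 is left for (r5,c6).
row 6 has {1,2,3,4,5}; column 3 has {1,2,3,4,5} — only 6 is left for (r6,c3).
row 4 has {1,2,3,4,6}; column 4 has {1,2,3,4,6} — only 5 is left for (r4,c4).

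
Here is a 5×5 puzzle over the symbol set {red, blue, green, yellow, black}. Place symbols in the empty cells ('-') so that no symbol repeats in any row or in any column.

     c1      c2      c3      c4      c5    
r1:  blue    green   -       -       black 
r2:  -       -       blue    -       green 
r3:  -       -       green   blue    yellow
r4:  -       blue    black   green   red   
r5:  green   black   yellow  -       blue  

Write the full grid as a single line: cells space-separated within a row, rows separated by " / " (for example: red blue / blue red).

blue green red yellow black / red yellow blue black green / black red green blue yellow / yellow blue black green red / green black yellow red blue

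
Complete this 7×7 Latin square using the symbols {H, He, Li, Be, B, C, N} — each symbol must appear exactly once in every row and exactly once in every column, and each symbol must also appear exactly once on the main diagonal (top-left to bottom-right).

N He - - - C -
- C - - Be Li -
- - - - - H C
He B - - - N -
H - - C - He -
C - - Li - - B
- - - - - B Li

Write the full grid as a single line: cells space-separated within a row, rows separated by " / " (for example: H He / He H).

(r2,c1) = B
(r5,c5) = B
(r6,c6) = Be
(r7,c1) = Be
(r3,c1) = Li
(r3,c3) = He
(r3,c5) = N
(r4,c4) = H
(r4,c7) = Be
(r5,c7) = N
(r1,c7) = H
(r2,c7) = He
(r3,c2) = Be
(r3,c4) = B
(r5,c2) = Li
(r5,c3) = Be
(r1,c4) = Be
(r1,c5) = Li
(r2,c4) = N
(r4,c5) = C
(r7,c4) = He
(r7,c5) = H
(r1,c3) = B
(r2,c3) = H
(r4,c3) = Li
(r6,c3) = N
(r6,c5) = He
(r7,c2) = N
(r7,c3) = C
(r6,c2) = H

N He B Be Li C H / B C H N Be Li He / Li Be He B N H C / He B Li H C N Be / H Li Be C B He N / C H N Li He Be B / Be N C He H B Li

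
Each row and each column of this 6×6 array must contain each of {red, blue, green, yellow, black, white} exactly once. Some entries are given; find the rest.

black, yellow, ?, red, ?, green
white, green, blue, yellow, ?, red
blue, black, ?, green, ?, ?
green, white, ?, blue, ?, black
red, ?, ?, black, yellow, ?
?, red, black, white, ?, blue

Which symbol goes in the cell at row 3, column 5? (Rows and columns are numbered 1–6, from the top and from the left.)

At row 1, column 3: row 1 has {red,green,yellow,black}; column 3 has {blue,black}; that leaves white.
At row 1, column 5: row 1 has {red,green,yellow,black,white}; column 5 has {yellow}; that leaves blue.
At row 2, column 5: row 2 has {red,blue,green,yellow,white}; column 5 has {blue,yellow}; that leaves black.
At row 4, column 5: row 4 has {blue,green,black,white}; column 5 has {blue,yellow,black}; that leaves red.
At row 5, column 2: row 5 has {red,yellow,black}; column 2 has {red,green,yellow,black,white}; that leaves blue.
At row 5, column 3: row 5 has {red,blue,yellow,black}; column 3 has {blue,black,white}; that leaves green.
At row 5, column 6: row 5 has {red,blue,green,yellow,black}; column 6 has {red,blue,green,black}; that leaves white.
At row 6, column 1: row 6 has {red,blue,black,white}; column 1 has {red,blue,green,black,white}; that leaves yellow.
At row 6, column 5: row 6 has {red,blue,yellow,black,white}; column 5 has {red,blue,yellow,black}; that leaves green.
At row 3, column 5: row 3 has {blue,green,black}; column 5 has {red,blue,green,yellow,black}; that leaves white.

white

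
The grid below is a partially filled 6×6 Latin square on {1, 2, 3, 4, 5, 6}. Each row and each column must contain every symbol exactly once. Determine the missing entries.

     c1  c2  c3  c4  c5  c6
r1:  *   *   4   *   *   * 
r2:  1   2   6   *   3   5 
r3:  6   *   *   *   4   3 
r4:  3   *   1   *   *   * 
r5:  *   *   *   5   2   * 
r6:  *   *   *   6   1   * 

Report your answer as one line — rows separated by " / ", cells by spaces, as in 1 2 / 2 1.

Cell (r2,c4): row 2 has {1,2,3,5,6}; column 4 has {5,6} → 4.
Cell (r4,c4): row 4 has {1,3}; column 4 has {4,5,6} → 2.
Cell (r5,c1): row 5 has {2,5}; column 1 has {1,3,6} → 4.
Cell (r5,c3): row 5 has {2,4,5}; column 3 has {1,4,6} → 3.
Cell (r3,c4): row 3 has {3,4,6}; column 4 has {2,4,5,6} → 1.
Cell (r1,c4): row 1 has {4}; column 4 has {1,2,4,5,6} → 3.
Cell (r3,c2): row 3 has {1,3,4,6}; column 2 has {2} → 5.
Cell (r3,c3): row 3 has {1,3,4,5,6}; column 3 has {1,3,4,6} → 2.
Cell (r6,c3): row 6 has {1,6}; column 3 has {1,2,3,4,6} → 5.
Cell (r6,c1): row 6 has {1,5,6}; column 1 has {1,3,4,6} → 2.
Cell (r6,c6): row 6 has {1,2,5,6}; column 6 has {3,5} → 4.
Cell (r1,c1): row 1 has {3,4}; column 1 has {1,2,3,4,6} → 5.
Cell (r1,c5): row 1 has {3,4,5}; column 5 has {1,2,3,4} → 6.
Cell (r4,c5): row 4 has {1,2,3}; column 5 has {1,2,3,4,6} → 5.
Cell (r4,c6): row 4 has {1,2,3,5}; column 6 has {3,4,5} → 6.
Cell (r5,c6): row 5 has {2,3,4,5}; column 6 has {3,4,5,6} → 1.
Cell (r6,c2): row 6 has {1,2,4,5,6}; column 2 has {2,5} → 3.
Cell (r1,c2): row 1 has {3,4,5,6}; column 2 has {2,3,5} → 1.
Cell (r1,c6): row 1 has {1,3,4,5,6}; column 6 has {1,3,4,5,6} → 2.
Cell (r4,c2): row 4 has {1,2,3,5,6}; column 2 has {1,2,3,5} → 4.
Cell (r5,c2): row 5 has {1,2,3,4,5}; column 2 has {1,2,3,4,5} → 6.

5 1 4 3 6 2 / 1 2 6 4 3 5 / 6 5 2 1 4 3 / 3 4 1 2 5 6 / 4 6 3 5 2 1 / 2 3 5 6 1 4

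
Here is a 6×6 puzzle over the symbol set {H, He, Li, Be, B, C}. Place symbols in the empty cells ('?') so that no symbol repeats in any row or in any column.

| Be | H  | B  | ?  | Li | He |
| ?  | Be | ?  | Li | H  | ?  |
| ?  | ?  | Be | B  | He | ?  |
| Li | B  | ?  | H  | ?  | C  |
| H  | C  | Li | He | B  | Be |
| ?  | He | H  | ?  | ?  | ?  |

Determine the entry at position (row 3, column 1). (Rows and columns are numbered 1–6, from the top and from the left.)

C

row 1 has {H,He,Li,Be,B}; column 4 has {H,He,Li,B} — only C is left for (r1,c4).
row 2 has {H,Li,Be}; column 6 has {He,Be,C} — only B is left for (r2,c6).
row 3 has {He,Be,B}; column 1 has {H,Li,Be} — only C is left for (r3,c1).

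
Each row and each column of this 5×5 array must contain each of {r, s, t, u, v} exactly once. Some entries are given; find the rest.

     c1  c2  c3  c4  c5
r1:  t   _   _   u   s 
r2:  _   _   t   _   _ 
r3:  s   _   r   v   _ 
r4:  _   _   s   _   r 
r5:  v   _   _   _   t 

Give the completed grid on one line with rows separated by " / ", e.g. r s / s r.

Cell (r1,c3): row 1 has {s,t,u}; column 3 has {r,s,t} → v.
Cell (r3,c5): row 3 has {r,s,v}; column 5 has {r,s,t} → u.
Cell (r4,c1): row 4 has {r,s}; column 1 has {s,t,v} → u.
Cell (r4,c4): row 4 has {r,s,u}; column 4 has {u,v} → t.
Cell (r5,c3): row 5 has {t,v}; column 3 has {r,s,t,v} → u.
Cell (r1,c2): row 1 has {s,t,u,v}; column 2 is empty so far → r.
Cell (r2,c1): row 2 has {t}; column 1 has {s,t,u,v} → r.
Cell (r2,c4): row 2 has {r,t}; column 4 has {t,u,v} → s.
Cell (r2,c5): row 2 has {r,s,t}; column 5 has {r,s,t,u} → v.
Cell (r3,c2): row 3 has {r,s,u,v}; column 2 has {r} → t.
Cell (r4,c2): row 4 has {r,s,t,u}; column 2 has {r,t} → v.
Cell (r5,c2): row 5 has {t,u,v}; column 2 has {r,t,v} → s.
Cell (r5,c4): row 5 has {s,t,u,v}; column 4 has {s,t,u,v} → r.
Cell (r2,c2): row 2 has {r,s,t,v}; column 2 has {r,s,t,v} → u.

t r v u s / r u t s v / s t r v u / u v s t r / v s u r t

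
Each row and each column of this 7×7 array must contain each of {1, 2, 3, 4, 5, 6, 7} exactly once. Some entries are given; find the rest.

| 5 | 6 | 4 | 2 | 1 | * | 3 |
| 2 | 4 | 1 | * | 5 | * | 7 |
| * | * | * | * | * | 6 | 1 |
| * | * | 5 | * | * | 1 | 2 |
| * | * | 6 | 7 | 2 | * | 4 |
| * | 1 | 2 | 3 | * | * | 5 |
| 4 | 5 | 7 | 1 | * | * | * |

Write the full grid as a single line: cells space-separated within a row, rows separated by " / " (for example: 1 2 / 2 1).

5 6 4 2 1 7 3 / 2 4 1 6 5 3 7 / 7 2 3 5 4 6 1 / 3 7 5 4 6 1 2 / 1 3 6 7 2 5 4 / 6 1 2 3 7 4 5 / 4 5 7 1 3 2 6

At row 1, column 6: row 1 has {1,2,3,4,5,6}; column 6 has {1,6}; that leaves 7.
At row 2, column 4: row 2 has {1,2,4,5,7}; column 4 has {1,2,3,7}; that leaves 6.
At row 2, column 6: row 2 has {1,2,4,5,6,7}; column 6 has {1,6,7}; that leaves 3.
At row 3, column 3: row 3 has {1,6}; column 3 has {1,2,4,5,6,7}; that leaves 3.
At row 4, column 4: row 4 has {1,2,5}; column 4 has {1,2,3,6,7}; that leaves 4.
At row 5, column 2: row 5 has {2,4,6,7}; column 2 has {1,4,5,6}; that leaves 3.
At row 5, column 6: row 5 has {2,3,4,6,7}; column 6 has {1,3,6,7}; that leaves 5.
At row 6, column 6: row 6 has {1,2,3,5}; column 6 has {1,3,5,6,7}; that leaves 4.
At row 7, column 6: row 7 has {1,4,5,7}; column 6 has {1,3,4,5,6,7}; that leaves 2.
At row 7, column 7: row 7 has {1,2,4,5,7}; column 7 has {1,2,3,4,5,7}; that leaves 6.
At row 3, column 1: row 3 has {1,3,6}; column 1 has {2,4,5}; that leaves 7.
At row 3, column 2: row 3 has {1,3,6,7}; column 2 has {1,3,4,5,6}; that leaves 2.
At row 3, column 4: row 3 has {1,2,3,6,7}; column 4 has {1,2,3,4,6,7}; that leaves 5.
At row 3, column 5: row 3 has {1,2,3,5,6,7}; column 5 has {1,2,5}; that leaves 4.
At row 4, column 2: row 4 has {1,2,4,5}; column 2 has {1,2,3,4,5,6}; that leaves 7.
At row 5, column 1: row 5 has {2,3,4,5,6,7}; column 1 has {2,4,5,7}; that leaves 1.
At row 6, column 1: row 6 has {1,2,3,4,5}; column 1 has {1,2,4,5,7}; that leaves 6.
At row 6, column 5: row 6 has {1,2,3,4,5,6}; column 5 has {1,2,4,5}; that leaves 7.
At row 7, column 5: row 7 has {1,2,4,5,6,7}; column 5 has {1,2,4,5,7}; that leaves 3.
At row 4, column 1: row 4 has {1,2,4,5,7}; column 1 has {1,2,4,5,6,7}; that leaves 3.
At row 4, column 5: row 4 has {1,2,3,4,5,7}; column 5 has {1,2,3,4,5,7}; that leaves 6.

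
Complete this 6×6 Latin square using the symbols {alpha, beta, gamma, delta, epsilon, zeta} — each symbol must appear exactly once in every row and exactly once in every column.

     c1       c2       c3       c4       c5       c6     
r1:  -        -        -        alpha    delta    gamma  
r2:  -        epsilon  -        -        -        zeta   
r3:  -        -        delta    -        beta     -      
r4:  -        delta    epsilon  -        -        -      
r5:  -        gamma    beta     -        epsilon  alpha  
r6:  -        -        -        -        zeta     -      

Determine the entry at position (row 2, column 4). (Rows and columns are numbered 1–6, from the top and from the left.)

beta

(r1,c3): row 1 has {alpha,gamma,delta}; column 3 has {beta,delta,epsilon}, so it must be zeta.
(r3,c6): row 3 has {beta,delta}; column 6 has {alpha,gamma,zeta}, so it must be epsilon.
(r4,c6): row 4 has {delta,epsilon}; column 6 has {alpha,gamma,epsilon,zeta}, so it must be beta.
(r6,c6): row 6 has {zeta}; column 6 has {alpha,beta,gamma,epsilon,zeta}, so it must be delta.
(r1,c2): row 1 has {alpha,gamma,delta,zeta}; column 2 has {gamma,delta,epsilon}, so it must be beta.
(r6,c2): row 6 has {delta,zeta}; column 2 has {beta,gamma,delta,epsilon}, so it must be alpha.
(r6,c3): row 6 has {alpha,delta,zeta}; column 3 has {beta,delta,epsilon,zeta}, so it must be gamma.
(r1,c1): row 1 has {alpha,beta,gamma,delta,zeta}; column 1 is empty so far, so it must be epsilon.
(r2,c3): row 2 has {epsilon,zeta}; column 3 has {beta,gamma,delta,epsilon,zeta}, so it must be alpha.
(r2,c5): row 2 has {alpha,epsilon,zeta}; column 5 has {beta,delta,epsilon,zeta}, so it must be gamma.
(r3,c2): row 3 has {beta,delta,epsilon}; column 2 has {alpha,beta,gamma,delta,epsilon}, so it must be zeta.
(r3,c4): row 3 has {beta,delta,epsilon,zeta}; column 4 has {alpha}, so it must be gamma.
(r4,c4): row 4 has {beta,delta,epsilon}; column 4 has {alpha,gamma}, so it must be zeta.
(r4,c5): row 4 has {beta,delta,epsilon,zeta}; column 5 has {beta,gamma,delta,epsilon,zeta}, so it must be alpha.
(r5,c4): row 5 has {alpha,beta,gamma,epsilon}; column 4 has {alpha,gamma,zeta}, so it must be delta.
(r6,c1): row 6 has {alpha,gamma,delta,zeta}; column 1 has {epsilon}, so it must be beta.
(r6,c4): row 6 has {alpha,beta,gamma,delta,zeta}; column 4 has {alpha,gamma,delta,zeta}, so it must be epsilon.
(r2,c1): row 2 has {alpha,gamma,epsilon,zeta}; column 1 has {beta,epsilon}, so it must be delta.
(r2,c4): row 2 has {alpha,gamma,delta,epsilon,zeta}; column 4 has {alpha,gamma,delta,epsilon,zeta}, so it must be beta.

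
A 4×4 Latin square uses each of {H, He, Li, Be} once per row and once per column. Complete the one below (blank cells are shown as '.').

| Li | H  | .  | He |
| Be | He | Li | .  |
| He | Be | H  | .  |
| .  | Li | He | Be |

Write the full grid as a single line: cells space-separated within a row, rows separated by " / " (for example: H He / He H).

Li H Be He / Be He Li H / He Be H Li / H Li He Be

row 1 has {H,He,Li}; column 3 has {H,He,Li} — only Be is left for (r1,c3).
row 2 has {He,Li,Be}; column 4 has {He,Be} — only H is left for (r2,c4).
row 3 has {H,He,Be}; column 4 has {H,He,Be} — only Li is left for (r3,c4).
row 4 has {He,Li,Be}; column 1 has {He,Li,Be} — only H is left for (r4,c1).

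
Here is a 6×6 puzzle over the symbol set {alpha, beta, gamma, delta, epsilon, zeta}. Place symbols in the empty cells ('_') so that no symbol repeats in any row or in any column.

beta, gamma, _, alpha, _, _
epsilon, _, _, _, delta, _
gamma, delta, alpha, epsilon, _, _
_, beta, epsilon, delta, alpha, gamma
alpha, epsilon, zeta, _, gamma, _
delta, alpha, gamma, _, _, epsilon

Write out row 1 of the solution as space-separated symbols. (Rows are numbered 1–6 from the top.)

beta gamma delta alpha epsilon zeta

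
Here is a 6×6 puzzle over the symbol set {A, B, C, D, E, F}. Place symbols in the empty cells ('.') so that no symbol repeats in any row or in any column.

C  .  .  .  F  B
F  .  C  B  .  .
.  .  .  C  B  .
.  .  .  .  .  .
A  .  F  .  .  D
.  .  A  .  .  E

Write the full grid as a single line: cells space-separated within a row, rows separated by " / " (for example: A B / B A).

(r2,c6) = A
(r3,c6) = F
(r4,c6) = C
(r5,c4) = E
(r5,c5) = C
(r6,c5) = D
(r2,c5) = E
(r4,c5) = A
(r5,c2) = B
(r6,c1) = B
(r6,c4) = F
(r2,c2) = D
(r4,c4) = D
(r6,c2) = C
(r1,c4) = A
(r4,c1) = E
(r4,c2) = F
(r4,c3) = B
(r1,c2) = E
(r1,c3) = D
(r3,c1) = D
(r3,c2) = A
(r3,c3) = E

C E D A F B / F D C B E A / D A E C B F / E F B D A C / A B F E C D / B C A F D E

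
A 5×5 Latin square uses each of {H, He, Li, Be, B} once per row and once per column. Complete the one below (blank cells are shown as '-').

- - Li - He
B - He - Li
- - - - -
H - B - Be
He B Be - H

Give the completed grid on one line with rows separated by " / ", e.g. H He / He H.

At row 1, column 1: row 1 has {He,Li}; column 1 has {H,He,B}; that leaves Be.
At row 1, column 2: row 1 has {He,Li,Be}; column 2 has {B}; that leaves H.
At row 1, column 4: row 1 has {H,He,Li,Be}; column 4 is empty so far; that leaves B.
At row 2, column 2: row 2 has {He,Li,B}; column 2 has {H,B}; that leaves Be.
At row 2, column 4: row 2 has {He,Li,Be,B}; column 4 has {B}; that leaves H.
At row 3, column 1: row 3 is empty so far; column 1 has {H,He,Be,B}; that leaves Li.
At row 3, column 2: row 3 has {Li}; column 2 has {H,Be,B}; that leaves He.
At row 3, column 3: row 3 has {He,Li}; column 3 has {He,Li,Be,B}; that leaves H.
At row 3, column 4: row 3 has {H,He,Li}; column 4 has {H,B}; that leaves Be.
At row 3, column 5: row 3 has {H,He,Li,Be}; column 5 has {H,He,Li,Be}; that leaves B.
At row 4, column 2: row 4 has {H,Be,B}; column 2 has {H,He,Be,B}; that leaves Li.
At row 4, column 4: row 4 has {H,Li,Be,B}; column 4 has {H,Be,B}; that leaves He.
At row 5, column 4: row 5 has {H,He,Be,B}; column 4 has {H,He,Be,B}; that leaves Li.

Be H Li B He / B Be He H Li / Li He H Be B / H Li B He Be / He B Be Li H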